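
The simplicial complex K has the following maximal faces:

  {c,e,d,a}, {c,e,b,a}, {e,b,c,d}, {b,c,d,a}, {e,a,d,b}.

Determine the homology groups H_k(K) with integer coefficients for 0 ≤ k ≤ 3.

Order the vertices as a < b < c < d < e. Listing each simplex with vertices in this order, K has dimension 3 with simplices:

  0-simplices (5): a, b, c, d, e
  1-simplices (10): ab, ac, ad, ae, bc, bd, be, cd, ce, de
  2-simplices (10): abc, abd, abe, acd, ace, ade, bcd, bce, bde, cde
  3-simplices (5): abcd, abce, abde, acde, bcde

giving chain groups C_0 ≅ Z^5, C_1 ≅ Z^10, C_2 ≅ Z^10, C_3 ≅ Z^5.

Boundary ∂_1: C_1 → C_0 maps an edge to its endpoints' difference, ∂[p,q] = q − p. For instance
  ∂de = e − d.
The resulting 5×10 matrix has rank 4, and its Smith normal form has invariant factors (1,1,1,1).

The boundary map ∂_2: C_2 → C_1 sends each 2-simplex [p,q,r] to [q,r] − [p,r] + [p,q]. For instance
  ∂acd = cd − ad + ac,
  ∂abd = bd − ad + ab.
As a 10×10 matrix over Z this has rank 6, with invariant factors (1,1,1,1,1,1).

∂_3: C_3 → C_2 sends each 3-simplex σ to the alternating sum Σ_i (−1)^i (σ with its i-th vertex removed). For instance
  ∂abcd = bcd − acd + abd − abc,
  ∂abde = bde − ade + abe − abd.
This gives a 10×5 integer matrix of rank 4; reducing to Smith normal form yields diagonal entries (1,1,1,1).

Computing H_k = (kernel of ∂_k) / (image of ∂_{k+1}):

  H_0: rank C_0 − rank ∂_1 = 5 − 4 = 1, and the invariant factors of ∂_1 are all 1, so H_0 ≅ Z.
  H_1: rank ker ∂_1 − rank ∂_2 = (10 − 4) − 6 = 0, and the invariant factors of ∂_2 are all 1, so H_1 ≅ 0.
  H_2: rank ker ∂_2 − rank ∂_3 = (10 − 6) − 4 = 0, and the invariant factors of ∂_3 are all 1, so H_2 ≅ 0.
  H_3: rank ker ∂_3 − rank ∂_4 = (5 − 4) − 0 = 1, and there is no ∂_4, so H_3 ≅ Z.

(K is a triangulation of the 3-sphere S^3.)

H_0 = Z,  H_1 = 0,  H_2 = 0,  H_3 = Z.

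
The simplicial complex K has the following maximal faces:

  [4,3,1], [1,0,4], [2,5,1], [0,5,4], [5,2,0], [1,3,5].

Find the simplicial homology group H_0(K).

H_0 = Z.

Order the vertices as 0 < 1 < 2 < 3 < 4 < 5. Listing each simplex with vertices in this order, K has dimension 2 with simplices:

  0-simplices (6): [0], [1], [2], [3], [4], [5]
  1-simplices (12): [0,1], [0,2], [0,4], [0,5], [1,2], [1,3], [1,4], [1,5], [2,5], [3,4], [3,5], [4,5]
  2-simplices (6): [0,1,4], [0,2,5], [0,4,5], [1,2,5], [1,3,4], [1,3,5]

giving chain groups C_0 ≅ Z^6, C_1 ≅ Z^12, C_2 ≅ Z^6.

The boundary map ∂_1: C_1 → C_0 sends each edge [p,q] (with p < q) to q − p. For instance
  ∂[1,5] = [5] − [1].
The 6×12 boundary matrix has rank 5 and Smith normal form diag(1,1,1,1,1).

∂_2: C_2 → C_1 sends each 2-simplex [p,q,r] to [q,r] − [p,r] + [p,q]. For instance
  ∂[0,1,4] = [1,4] − [0,4] + [0,1],
  ∂[1,3,4] = [3,4] − [1,4] + [1,3].
The resulting 12×6 matrix has rank 6, and its Smith normal form has invariant factors (1,1,1,1,1,1).

Computing H_k = (kernel of ∂_k) / (image of ∂_{k+1}):

  H_0: rank C_0 − rank ∂_1 = 6 − 5 = 1, and the invariant factors of ∂_1 are all 1, so H_0 = Z.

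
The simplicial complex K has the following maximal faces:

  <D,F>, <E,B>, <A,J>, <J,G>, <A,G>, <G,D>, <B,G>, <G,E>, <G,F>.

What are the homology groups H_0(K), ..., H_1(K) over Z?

Order the vertices as A < B < D < E < F < G < J. Listing each simplex with vertices in this order, K has dimension 1 with simplices:

  0-simplices (7): A, B, D, E, F, G, J
  1-simplices (9): AG, AJ, BE, BG, DF, DG, EG, FG, GJ

giving chain groups C_0 ≅ Z^7, C_1 ≅ Z^9.

Boundary ∂_1: C_1 → C_0 sends each edge [p,q] (with p < q) to q − p. For instance
  ∂GJ = J − G.
As a 7×9 matrix over Z this has rank 6, with invariant factors (1,1,1,1,1,1).

Now H_k = ker ∂_k / im ∂_{k+1}, so:

  H_0: rank C_0 − rank ∂_1 = 7 − 6 = 1, and the invariant factors of ∂_1 are all 1, so H_0 = Z.
  H_1: rank ker ∂_1 − rank ∂_2 = (9 − 6) − 0 = 3, and there is no ∂_2, so H_1 = Z^3.

H_0 ≅ Z,  H_1 ≅ Z^3.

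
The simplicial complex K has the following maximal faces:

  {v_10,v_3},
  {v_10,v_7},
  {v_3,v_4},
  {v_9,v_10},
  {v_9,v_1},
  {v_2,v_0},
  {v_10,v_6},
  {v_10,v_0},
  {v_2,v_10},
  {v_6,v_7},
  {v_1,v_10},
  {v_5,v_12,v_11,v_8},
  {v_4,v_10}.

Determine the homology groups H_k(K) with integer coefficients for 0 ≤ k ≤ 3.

H_0 ≅ Z^2,  H_1 ≅ Z^4,  H_2 = 0,  H_3 = 0.

Fix the vertex order v_0 < v_1 < v_2 < v_3 < v_4 < v_5 < v_6 < v_7 < v_8 < v_9 < v_10 < v_11 < v_12 and write every simplex with vertices in increasing order. Then dim K = 3 and the simplices of K are:

  0-simplices (13): [v_0], [v_1], [v_2], [v_3], [v_4], [v_5], [v_6], [v_7], [v_8], [v_9], [v_10], [v_11], [v_12]
  1-simplices (18): (18 of them)
  2-simplices (4): [v_5,v_8,v_11], [v_5,v_8,v_12], [v_5,v_11,v_12], [v_8,v_11,v_12]
  3-simplices (1): [v_5,v_8,v_11,v_12]

giving chain groups C_0 ≅ Z^13, C_1 ≅ Z^18, C_2 ≅ Z^4, C_3 ≅ Z^1.

∂_1: C_1 → C_0 is given by ∂[p,q] = [q] − [p]. For instance
  ∂[v_5,v_12] = [v_12] − [v_5].
The 13×18 boundary matrix has rank 11 and Smith normal form diag(1,1,1,1,1,1,1,1,1,1,1).

Boundary ∂_2: C_2 → C_1 maps a triangle to the signed sum of its edges. For instance
  ∂[v_5,v_8,v_12] = [v_8,v_12] − [v_5,v_12] + [v_5,v_8],
  ∂[v_5,v_11,v_12] = [v_11,v_12] − [v_5,v_12] + [v_5,v_11].
The resulting 18×4 matrix has rank 3, and its Smith normal form has invariant factors (1,1,1).

The boundary map ∂_3: C_3 → C_2 sends each 3-simplex σ to the alternating sum Σ_i (−1)^i (σ with its i-th vertex removed). For instance
  ∂[v_5,v_8,v_11,v_12] = [v_8,v_11,v_12] − [v_5,v_11,v_12] + [v_5,v_8,v_12] − [v_5,v_8,v_11].
The 4×1 boundary matrix has rank 1 and Smith normal form diag(1).

Computing H_k = (kernel of ∂_k) / (image of ∂_{k+1}):

  H_0: rank C_0 − rank ∂_1 = 13 − 11 = 2, and the invariant factors of ∂_1 are all 1, so H_0 ≅ Z^2.
  H_1: rank ker ∂_1 − rank ∂_2 = (18 − 11) − 3 = 4, and the invariant factors of ∂_2 are all 1, so H_1 ≅ Z^4.
  H_2: rank ker ∂_2 − rank ∂_3 = (4 − 3) − 1 = 0, and the invariant factors of ∂_3 are all 1, so H_2 ≅ 0.
  H_3: rank ker ∂_3 − rank ∂_4 = (1 − 1) − 0 = 0, and there is no ∂_4, so H_3 ≅ 0.

As a check, the Euler characteristic is 13 − 18 + 4 − 1 = -2, which agrees with 2 − 4 + 0 − 0 = -2.
(K is a triangulation of the disjoint union of a wedge of 4 circles and the 3-simplex.)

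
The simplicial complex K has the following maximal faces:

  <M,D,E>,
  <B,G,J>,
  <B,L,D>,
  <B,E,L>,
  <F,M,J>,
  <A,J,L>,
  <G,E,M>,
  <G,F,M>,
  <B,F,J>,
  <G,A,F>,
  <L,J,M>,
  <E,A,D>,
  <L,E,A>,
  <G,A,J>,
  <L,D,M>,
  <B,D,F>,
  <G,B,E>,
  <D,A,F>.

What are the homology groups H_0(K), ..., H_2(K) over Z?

Take the total order A < B < D < E < F < G < J < L < M on the vertex set. Then K (dimension 2) consists of the simplices:

  0-simplices (9): A, B, D, E, F, G, J, L, M
  1-simplices (27): AD, AE, AF, AG, AJ, AL, BD, BE, BF, BG, BJ, BL, DE, DF, DL, DM, EG, EL, EM, FG, FJ, FM, GJ, GM, JL, JM, LM
  2-simplices (18): ADE, ADF, AEL, AFG, AGJ, AJL, BDF, BDL, BEG, BEL, BFJ, BGJ, DEM, DLM, EGM, FGM, FJM, JLM

so the chain groups are C_0 ≅ Z^9, C_1 ≅ Z^27, C_2 ≅ Z^18.

Boundary ∂_1: C_1 → C_0 maps an edge to its endpoints' difference, ∂[p,q] = q − p. For instance
  ∂DM = M − D.
As a 9×27 matrix over Z this has rank 8, with invariant factors (1,1,1,1,1,1,1,1).

The boundary map ∂_2: C_2 → C_1 acts by ∂[p,q,r] = [q,r] − [p,r] + [p,q]. For instance
  ∂AFG = FG − AG + AF,
  ∂ADE = DE − AE + AD.
As a 27×18 matrix over Z this has rank 18, with invariant factors (1,1,1,1,1,1,1,1,1,1,1,1,1,1,1,1,1,2).

From H_k ≅ ker(∂_k) / im(∂_{k+1}) we obtain:

  H_0: rank C_0 − rank ∂_1 = 9 − 8 = 1, and the invariant factors of ∂_1 are all 1, so H_0 ≅ Z.
  H_1: rank ker ∂_1 − rank ∂_2 = (27 − 8) − 18 = 1, and ∂_2 has invariant factor 2 > 1, so H_1 ≅ Z ⊕ Z/2.
  H_2: rank ker ∂_2 − rank ∂_3 = (18 − 18) − 0 = 0, and there is no ∂_3, so H_2 ≅ 0.

(K is a triangulation of the Klein bottle.)

H_0 ≅ Z,  H_1 ≅ Z ⊕ Z/2,  H_2 = 0.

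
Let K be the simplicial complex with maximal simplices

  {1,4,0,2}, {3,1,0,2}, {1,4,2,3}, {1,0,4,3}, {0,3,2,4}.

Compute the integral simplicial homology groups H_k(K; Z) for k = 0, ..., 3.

H_0 = Z,  H_1 = 0,  H_2 = 0,  H_3 = Z.

Order the vertices as 0 < 1 < 2 < 3 < 4. Listing each simplex with vertices in this order, K has dimension 3 with simplices:

  0-simplices (5): [0], [1], [2], [3], [4]
  1-simplices (10): [0,1], [0,2], [0,3], [0,4], [1,2], [1,3], [1,4], [2,3], [2,4], [3,4]
  2-simplices (10): [0,1,2], [0,1,3], [0,1,4], [0,2,3], [0,2,4], [0,3,4], [1,2,3], [1,2,4], [1,3,4], [2,3,4]
  3-simplices (5): [0,1,2,3], [0,1,2,4], [0,1,3,4], [0,2,3,4], [1,2,3,4]

giving chain groups C_0 ≅ Z^5, C_1 ≅ Z^10, C_2 ≅ Z^10, C_3 ≅ Z^5.

∂_1: C_1 → C_0 maps an edge to its endpoints' difference, ∂[p,q] = q − p. For instance
  ∂[2,4] = [4] − [2].
As a 5×10 matrix over Z this has rank 4, with invariant factors (1,1,1,1).

The boundary map ∂_2: C_2 → C_1 acts by ∂[p,q,r] = [q,r] − [p,r] + [p,q]. For instance
  ∂[0,2,3] = [2,3] − [0,3] + [0,2],
  ∂[0,1,3] = [1,3] − [0,3] + [0,1].
This gives a 10×10 integer matrix of rank 6; reducing to Smith normal form yields diagonal entries (1,1,1,1,1,1).

Boundary ∂_3: C_3 → C_2 sends each 3-simplex σ to the alternating sum Σ_i (−1)^i (σ with its i-th vertex removed). For instance
  ∂[0,1,2,3] = [1,2,3] − [0,2,3] + [0,1,3] − [0,1,2],
  ∂[0,1,3,4] = [1,3,4] − [0,3,4] + [0,1,4] − [0,1,3].
This gives a 10×5 integer matrix of rank 4; reducing to Smith normal form yields diagonal entries (1,1,1,1).

From H_k ≅ ker(∂_k) / im(∂_{k+1}) we obtain:

  H_0: rank C_0 − rank ∂_1 = 5 − 4 = 1, and the invariant factors of ∂_1 are all 1, so H_0 ≅ Z.
  H_1: rank ker ∂_1 − rank ∂_2 = (10 − 4) − 6 = 0, and the invariant factors of ∂_2 are all 1, so H_1 ≅ 0.
  H_2: rank ker ∂_2 − rank ∂_3 = (10 − 6) − 4 = 0, and the invariant factors of ∂_3 are all 1, so H_2 ≅ 0.
  H_3: rank ker ∂_3 − rank ∂_4 = (5 − 4) − 0 = 1, and there is no ∂_4, so H_3 ≅ Z.

As a check, the Euler characteristic is 5 − 10 + 10 − 5 = 0, which agrees with 1 − 0 + 0 − 1 = 0.
(K is a triangulation of the 3-sphere S^3.)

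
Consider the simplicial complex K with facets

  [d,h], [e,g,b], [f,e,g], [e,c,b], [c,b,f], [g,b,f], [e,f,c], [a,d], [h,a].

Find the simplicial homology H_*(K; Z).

We work with the vertex ordering a < b < c < d < e < f < g < h. The simplices of K, each written with vertices in increasing order, are:

  0-simplices (8): a, b, c, d, e, f, g, h
  1-simplices (12): ad, ah, bc, be, bf, bg, ce, cf, dh, ef, eg, fg
  2-simplices (6): bce, bcf, beg, bfg, cef, efg

giving chain groups C_0 ≅ Z^8, C_1 ≅ Z^12, C_2 ≅ Z^6.

∂_1: C_1 → C_0 is given by ∂[p,q] = [q] − [p].
The 8×12 boundary matrix has rank 6 and Smith normal form diag(1,1,1,1,1,1).

The boundary map ∂_2: C_2 → C_1 acts by ∂[p,q,r] = [q,r] − [p,r] + [p,q]. For instance
  ∂bce = ce − be + bc,
  ∂beg = eg − bg + be.
This gives a 12×6 integer matrix of rank 5; reducing to Smith normal form yields diagonal entries (1,1,1,1,1).

Reading off H_k = ker ∂_k / im ∂_{k+1}:

  H_0: rank C_0 − rank ∂_1 = 8 − 6 = 2, and the invariant factors of ∂_1 are all 1, so H_0 = Z^2.
  H_1: rank ker ∂_1 − rank ∂_2 = (12 − 6) − 5 = 1, and the invariant factors of ∂_2 are all 1, so H_1 = Z.
  H_2: rank ker ∂_2 − rank ∂_3 = (6 − 5) − 0 = 1, and there is no ∂_3, so H_2 = Z.

H_0 = Z^2,  H_1 = Z,  H_2 = Z.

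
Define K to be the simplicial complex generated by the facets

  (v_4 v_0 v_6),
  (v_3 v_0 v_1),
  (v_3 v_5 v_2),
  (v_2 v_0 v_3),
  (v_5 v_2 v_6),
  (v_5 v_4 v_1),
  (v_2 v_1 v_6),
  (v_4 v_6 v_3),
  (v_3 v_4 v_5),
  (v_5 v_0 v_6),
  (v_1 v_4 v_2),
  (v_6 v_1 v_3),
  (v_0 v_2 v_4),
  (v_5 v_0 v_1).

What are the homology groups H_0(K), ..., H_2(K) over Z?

H_0 = Z,  H_1 = Z^2,  H_2 = Z.

We work with the vertex ordering v_0 < v_1 < v_2 < v_3 < v_4 < v_5 < v_6. The simplices of K, each written with vertices in increasing order, are:

  0-simplices (7): [v_0], [v_1], [v_2], [v_3], [v_4], [v_5], [v_6]
  1-simplices (21): (21 of them)
  2-simplices (14): (14 of them)

so the chain groups are C_0 ≅ Z^7, C_1 ≅ Z^21, C_2 ≅ Z^14.

∂_1: C_1 → C_0 sends each edge [p,q] (with p < q) to q − p. For instance
  ∂[v_2,v_3] = [v_3] − [v_2].
As a 7×21 matrix over Z this has rank 6, with invariant factors (1,1,1,1,1,1).

The boundary map ∂_2: C_2 → C_1 sends each 2-simplex [p,q,r] to [q,r] − [p,r] + [p,q]. For instance
  ∂[v_0,v_4,v_6] = [v_4,v_6] − [v_0,v_6] + [v_0,v_4],
  ∂[v_0,v_2,v_3] = [v_2,v_3] − [v_0,v_3] + [v_0,v_2].
The resulting 21×14 matrix has rank 13, and its Smith normal form has invariant factors (1,1,1,1,1,1,1,1,1,1,1,1,1).

Computing H_k = (kernel of ∂_k) / (image of ∂_{k+1}):

  H_0: rank C_0 − rank ∂_1 = 7 − 6 = 1, and the invariant factors of ∂_1 are all 1, so H_0 = Z.
  H_1: rank ker ∂_1 − rank ∂_2 = (21 − 6) − 13 = 2, and the invariant factors of ∂_2 are all 1, so H_1 = Z^2.
  H_2: rank ker ∂_2 − rank ∂_3 = (14 − 13) − 0 = 1, and there is no ∂_3, so H_2 = Z.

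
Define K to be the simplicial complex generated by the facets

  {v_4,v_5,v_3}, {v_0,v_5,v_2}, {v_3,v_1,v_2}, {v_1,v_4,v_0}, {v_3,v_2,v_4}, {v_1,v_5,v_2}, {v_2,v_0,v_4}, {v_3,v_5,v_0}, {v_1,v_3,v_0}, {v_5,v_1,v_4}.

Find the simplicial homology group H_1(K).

Order the vertices as v_0 < v_1 < v_2 < v_3 < v_4 < v_5. Listing each simplex with vertices in this order, K has dimension 2 with simplices:

  0-simplices (6): [v_0], [v_1], [v_2], [v_3], [v_4], [v_5]
  1-simplices (15): (15 of them)
  2-simplices (10): [v_0,v_1,v_3], [v_0,v_1,v_4], [v_0,v_2,v_4], [v_0,v_2,v_5], [v_0,v_3,v_5], [v_1,v_2,v_3], [v_1,v_2,v_5], [v_1,v_4,v_5], [v_2,v_3,v_4], [v_3,v_4,v_5]

Hence C_0 ≅ Z^6, C_1 ≅ Z^15, C_2 ≅ Z^10.

Boundary ∂_1: C_1 → C_0 sends each edge [p,q] (with p < q) to q − p. For instance
  ∂[v_2,v_5] = [v_5] − [v_2].
As a 6×15 matrix over Z this has rank 5, with invariant factors (1,1,1,1,1).

Boundary ∂_2: C_2 → C_1 maps a triangle to the signed sum of its edges. For instance
  ∂[v_0,v_2,v_5] = [v_2,v_5] − [v_0,v_5] + [v_0,v_2],
  ∂[v_2,v_3,v_4] = [v_3,v_4] − [v_2,v_4] + [v_2,v_3].
The 15×10 boundary matrix has rank 10 and Smith normal form diag(1,1,1,1,1,1,1,1,1,2).

Now H_k = ker ∂_k / im ∂_{k+1}, so:

  H_1: rank ker ∂_1 − rank ∂_2 = (15 − 5) − 10 = 0, and ∂_2 has invariant factor 2 > 1, so H_1 = Z/2Z.

H_1 ≅ Z/2Z.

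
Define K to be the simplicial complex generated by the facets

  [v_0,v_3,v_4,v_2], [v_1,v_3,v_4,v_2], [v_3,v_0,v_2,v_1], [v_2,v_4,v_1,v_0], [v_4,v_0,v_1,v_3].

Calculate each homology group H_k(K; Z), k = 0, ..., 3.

H_0 ≅ Z,  H_1 = 0,  H_2 = 0,  H_3 ≅ Z.

Order the vertices as v_0 < v_1 < v_2 < v_3 < v_4. Listing each simplex with vertices in this order, K has dimension 3 with simplices:

  0-simplices (5): [v_0], [v_1], [v_2], [v_3], [v_4]
  1-simplices (10): [v_0,v_1], [v_0,v_2], [v_0,v_3], [v_0,v_4], [v_1,v_2], [v_1,v_3], [v_1,v_4], [v_2,v_3], [v_2,v_4], [v_3,v_4]
  2-simplices (10): [v_0,v_1,v_2], [v_0,v_1,v_3], [v_0,v_1,v_4], [v_0,v_2,v_3], [v_0,v_2,v_4], [v_0,v_3,v_4], [v_1,v_2,v_3], [v_1,v_2,v_4], [v_1,v_3,v_4], [v_2,v_3,v_4]
  3-simplices (5): [v_0,v_1,v_2,v_3], [v_0,v_1,v_2,v_4], [v_0,v_1,v_3,v_4], [v_0,v_2,v_3,v_4], [v_1,v_2,v_3,v_4]

giving chain groups C_0 ≅ Z^5, C_1 ≅ Z^10, C_2 ≅ Z^10, C_3 ≅ Z^5.

∂_1: C_1 → C_0 sends each edge [p,q] (with p < q) to q − p. For instance
  ∂[v_0,v_3] = [v_3] − [v_0].
This gives a 5×10 integer matrix of rank 4; reducing to Smith normal form yields diagonal entries (1,1,1,1).

The boundary map ∂_2: C_2 → C_1 acts by ∂[p,q,r] = [q,r] − [p,r] + [p,q]. For instance
  ∂[v_2,v_3,v_4] = [v_3,v_4] − [v_2,v_4] + [v_2,v_3],
  ∂[v_0,v_1,v_2] = [v_1,v_2] − [v_0,v_2] + [v_0,v_1].
This gives a 10×10 integer matrix of rank 6; reducing to Smith normal form yields diagonal entries (1,1,1,1,1,1).

∂_3: C_3 → C_2 sends each 3-simplex σ to the alternating sum Σ_i (−1)^i (σ with its i-th vertex removed). For instance
  ∂[v_0,v_1,v_3,v_4] = [v_1,v_3,v_4] − [v_0,v_3,v_4] + [v_0,v_1,v_4] − [v_0,v_1,v_3],
  ∂[v_0,v_1,v_2,v_4] = [v_1,v_2,v_4] − [v_0,v_2,v_4] + [v_0,v_1,v_4] − [v_0,v_1,v_2].
The resulting 10×5 matrix has rank 4, and its Smith normal form has invariant factors (1,1,1,1).

From H_k ≅ ker(∂_k) / im(∂_{k+1}) we obtain:

  H_0: rank C_0 − rank ∂_1 = 5 − 4 = 1, and the invariant factors of ∂_1 are all 1, so H_0 = Z.
  H_1: rank ker ∂_1 − rank ∂_2 = (10 − 4) − 6 = 0, and the invariant factors of ∂_2 are all 1, so H_1 = 0.
  H_2: rank ker ∂_2 − rank ∂_3 = (10 − 6) − 4 = 0, and the invariant factors of ∂_3 are all 1, so H_2 = 0.
  H_3: rank ker ∂_3 − rank ∂_4 = (5 − 4) − 0 = 1, and there is no ∂_4, so H_3 = Z.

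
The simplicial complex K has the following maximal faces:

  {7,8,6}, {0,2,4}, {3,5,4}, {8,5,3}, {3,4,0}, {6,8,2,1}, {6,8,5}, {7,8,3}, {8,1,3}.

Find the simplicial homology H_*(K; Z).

Fix the vertex order 0 < 1 < 2 < 3 < 4 < 5 < 6 < 7 < 8 and write every simplex with vertices in increasing order. Then dim K = 3 and the simplices of K are:

  0-simplices (9): [0], [1], [2], [3], [4], [5], [6], [7], [8]
  1-simplices (20): [0,2], [0,3], [0,4], [1,2], [1,3], [1,6], [1,8], [2,4], [2,6], [2,8], [3,4], [3,5], [3,7], [3,8], [4,5], [5,6], [5,8], [6,7], [6,8], [7,8]
  2-simplices (12): [0,2,4], [0,3,4], [1,2,6], [1,2,8], [1,3,8], [1,6,8], [2,6,8], [3,4,5], [3,5,8], [3,7,8], [5,6,8], [6,7,8]
  3-simplices (1): [1,2,6,8]

so the chain groups are C_0 ≅ Z^9, C_1 ≅ Z^20, C_2 ≅ Z^12, C_3 ≅ Z^1.

∂_1: C_1 → C_0 is given by ∂[p,q] = [q] − [p]. For instance
  ∂[2,4] = [4] − [2].
The resulting 9×20 matrix has rank 8, and its Smith normal form has invariant factors (1,1,1,1,1,1,1,1).

Boundary ∂_2: C_2 → C_1 sends each 2-simplex [p,q,r] to [q,r] − [p,r] + [p,q]. For instance
  ∂[3,4,5] = [4,5] − [3,5] + [3,4],
  ∂[0,2,4] = [2,4] − [0,4] + [0,2].
The resulting 20×12 matrix has rank 11, and its Smith normal form has invariant factors (1,1,1,1,1,1,1,1,1,1,1).

The boundary map ∂_3: C_3 → C_2 sends each 3-simplex σ to the alternating sum Σ_i (−1)^i (σ with its i-th vertex removed). For instance
  ∂[1,2,6,8] = [2,6,8] − [1,6,8] + [1,2,8] − [1,2,6].
This gives a 12×1 integer matrix of rank 1; reducing to Smith normal form yields diagonal entries (1).

Now H_k = ker ∂_k / im ∂_{k+1}, so:

  H_0: rank C_0 − rank ∂_1 = 9 − 8 = 1, and the invariant factors of ∂_1 are all 1, so H_0 = Z.
  H_1: rank ker ∂_1 − rank ∂_2 = (20 − 8) − 11 = 1, and the invariant factors of ∂_2 are all 1, so H_1 = Z.
  H_2: rank ker ∂_2 − rank ∂_3 = (12 − 11) − 1 = 0, and the invariant factors of ∂_3 are all 1, so H_2 = 0.
  H_3: rank ker ∂_3 − rank ∂_4 = (1 − 1) − 0 = 0, and there is no ∂_4, so H_3 = 0.

As a check, the Euler characteristic is 9 − 20 + 12 − 1 = 0, which agrees with 1 − 1 + 0 − 0 = 0.

H_0 ≅ Z,  H_1 ≅ Z,  H_2 = 0,  H_3 = 0.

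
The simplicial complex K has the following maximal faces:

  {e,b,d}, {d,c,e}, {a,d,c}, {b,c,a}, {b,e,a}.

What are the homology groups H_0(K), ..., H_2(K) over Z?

Fix the vertex order a < b < c < d < e and write every simplex with vertices in increasing order. Then dim K = 2 and the simplices of K are:

  0-simplices (5): a, b, c, d, e
  1-simplices (10): ab, ac, ad, ae, bc, bd, be, cd, ce, de
  2-simplices (5): abc, abe, acd, bde, cde

so the chain groups are C_0 ≅ Z^5, C_1 ≅ Z^10, C_2 ≅ Z^5.

∂_1: C_1 → C_0 maps an edge to its endpoints' difference, ∂[p,q] = q − p. For instance
  ∂ad = d − a.
The resulting 5×10 matrix has rank 4, and its Smith normal form has invariant factors (1,1,1,1).

Boundary ∂_2: C_2 → C_1 maps a triangle to the signed sum of its edges. For instance
  ∂abe = be − ae + ab,
  ∂bde = de − be + bd.
The 10×5 boundary matrix has rank 5 and Smith normal form diag(1,1,1,1,1).

Computing H_k = (kernel of ∂_k) / (image of ∂_{k+1}):

  H_0: rank C_0 − rank ∂_1 = 5 − 4 = 1, and the invariant factors of ∂_1 are all 1, so H_0 = Z.
  H_1: rank ker ∂_1 − rank ∂_2 = (10 − 4) − 5 = 1, and the invariant factors of ∂_2 are all 1, so H_1 = Z.
  H_2: rank ker ∂_2 − rank ∂_3 = (5 − 5) − 0 = 0, and there is no ∂_3, so H_2 = 0.

H_0 ≅ Z,  H_1 ≅ Z,  H_2 = 0.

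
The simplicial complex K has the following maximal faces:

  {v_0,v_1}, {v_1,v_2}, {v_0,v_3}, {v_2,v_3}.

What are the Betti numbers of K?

b_0 = 1, b_1 = 1.

Fix the vertex order v_0 < v_1 < v_2 < v_3 and write every simplex with vertices in increasing order. Then dim K = 1 and the simplices of K are:

  0-simplices (4): [v_0], [v_1], [v_2], [v_3]
  1-simplices (4): [v_0,v_1], [v_0,v_3], [v_1,v_2], [v_2,v_3]

Hence C_0 ≅ Z^4, C_1 ≅ Z^4.

The boundary map ∂_1: C_1 → C_0 sends each edge [p,q] (with p < q) to q − p. For instance
  ∂[v_2,v_3] = [v_3] − [v_2].
As a 4×4 matrix over Z this has rank 3, with invariant factors (1,1,1).

Computing H_k = (kernel of ∂_k) / (image of ∂_{k+1}):

  H_0: rank C_0 − rank ∂_1 = 4 − 3 = 1, and the invariant factors of ∂_1 are all 1, so H_0 = Z.
  H_1: rank ker ∂_1 − rank ∂_2 = (4 − 3) − 0 = 1, and there is no ∂_2, so H_1 = Z.

Hence the Betti numbers are b_0 = 1, b_1 = 1.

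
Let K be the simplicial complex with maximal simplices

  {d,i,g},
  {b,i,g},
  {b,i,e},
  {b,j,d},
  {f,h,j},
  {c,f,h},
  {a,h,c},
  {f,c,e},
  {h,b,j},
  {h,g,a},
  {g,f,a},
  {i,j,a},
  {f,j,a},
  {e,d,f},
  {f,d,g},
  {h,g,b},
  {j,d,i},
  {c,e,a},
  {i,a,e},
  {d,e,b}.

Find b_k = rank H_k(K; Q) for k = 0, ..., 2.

Take the total order a < b < c < d < e < f < g < h < i < j on the vertex set. Then K (dimension 2) consists of the simplices:

  0-simplices (10): a, b, c, d, e, f, g, h, i, j
  1-simplices (30): ac, ae, af, ag, ah, ai, aj, bd, be, bg, bh, bi, bj, ce, cf, ch, de, df, dg, di, dj, ef, ei, fg, fh, fj, gh, gi, hj, ij
  2-simplices (20): ace, ach, aei, afg, afj, agh, aij, bde, bdj, bei, bgh, bgi, bhj, cef, cfh, def, dfg, dgi, dij, fhj

so the chain groups are C_0 ≅ Z^10, C_1 ≅ Z^30, C_2 ≅ Z^20.

Boundary ∂_1: C_1 → C_0 maps an edge to its endpoints' difference, ∂[p,q] = q − p. For instance
  ∂gi = i − g.
The 10×30 boundary matrix has rank 9 and Smith normal form diag(1,1,1,1,1,1,1,1,1).

The boundary map ∂_2: C_2 → C_1 acts by ∂[p,q,r] = [q,r] − [p,r] + [p,q]. For instance
  ∂ach = ch − ah + ac,
  ∂bgh = gh − bh + bg.
This gives a 30×20 integer matrix of rank 20; reducing to Smith normal form yields diagonal entries (1,1,1,1,1,1,1,1,1,1,1,1,1,1,1,1,1,1,1,2).

Now H_k = ker ∂_k / im ∂_{k+1}, so:

  H_0: rank C_0 − rank ∂_1 = 10 − 9 = 1, and the invariant factors of ∂_1 are all 1, so H_0 = Z.
  H_1: rank ker ∂_1 − rank ∂_2 = (30 − 9) − 20 = 1, and ∂_2 has invariant factor 2 > 1, so H_1 = Z ⊕ Z/2Z.
  H_2: rank ker ∂_2 − rank ∂_3 = (20 − 20) − 0 = 0, and there is no ∂_3, so H_2 = 0.

As a check, the Euler characteristic is 10 − 30 + 20 = 0, which agrees with 1 − 1 + 0 = 0.

Hence the Betti numbers are b_0 = 1, b_1 = 1, b_2 = 0.

b_0 = 1, b_1 = 1, b_2 = 0.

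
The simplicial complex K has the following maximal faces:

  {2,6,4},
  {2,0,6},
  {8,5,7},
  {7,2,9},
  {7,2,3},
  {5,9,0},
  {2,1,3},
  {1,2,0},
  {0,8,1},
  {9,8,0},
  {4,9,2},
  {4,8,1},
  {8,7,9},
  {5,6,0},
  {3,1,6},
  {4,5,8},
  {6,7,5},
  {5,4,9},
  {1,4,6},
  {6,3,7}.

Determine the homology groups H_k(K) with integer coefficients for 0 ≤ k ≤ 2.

H_0 = Z,  H_1 = Z ⊕ Z_2,  H_2 = 0.

Order the vertices as 0 < 1 < 2 < 3 < 4 < 5 < 6 < 7 < 8 < 9. Listing each simplex with vertices in this order, K has dimension 2 with simplices:

  0-simplices (10): [0], [1], [2], [3], [4], [5], [6], [7], [8], [9]
  1-simplices (30): (30 of them)
  2-simplices (20): (20 of them)

giving chain groups C_0 ≅ Z^10, C_1 ≅ Z^30, C_2 ≅ Z^20.

The boundary map ∂_1: C_1 → C_0 sends each edge [p,q] (with p < q) to q − p. For instance
  ∂[5,9] = [9] − [5].
This gives a 10×30 integer matrix of rank 9; reducing to Smith normal form yields diagonal entries (1,1,1,1,1,1,1,1,1).

The boundary map ∂_2: C_2 → C_1 acts by ∂[p,q,r] = [q,r] − [p,r] + [p,q]. For instance
  ∂[1,2,3] = [2,3] − [1,3] + [1,2],
  ∂[2,3,7] = [3,7] − [2,7] + [2,3].
As a 30×20 matrix over Z this has rank 20, with invariant factors (1,1,1,1,1,1,1,1,1,1,1,1,1,1,1,1,1,1,1,2).

From H_k ≅ ker(∂_k) / im(∂_{k+1}) we obtain:

  H_0: rank C_0 − rank ∂_1 = 10 − 9 = 1, and the invariant factors of ∂_1 are all 1, so H_0 = Z.
  H_1: rank ker ∂_1 − rank ∂_2 = (30 − 9) − 20 = 1, and ∂_2 has invariant factor 2 > 1, so H_1 = Z ⊕ Z_2.
  H_2: rank ker ∂_2 − rank ∂_3 = (20 − 20) − 0 = 0, and there is no ∂_3, so H_2 = 0.

As a check, the Euler characteristic is 10 − 30 + 20 = 0, which agrees with 1 − 1 + 0 = 0.
(K is a triangulation of the Klein bottle.)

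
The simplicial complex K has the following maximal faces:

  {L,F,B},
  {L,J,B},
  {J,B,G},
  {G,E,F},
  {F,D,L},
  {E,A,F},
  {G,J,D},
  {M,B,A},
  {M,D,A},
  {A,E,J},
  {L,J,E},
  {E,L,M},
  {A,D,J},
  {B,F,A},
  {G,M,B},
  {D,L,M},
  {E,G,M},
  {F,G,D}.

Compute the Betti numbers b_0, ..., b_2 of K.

Take the total order A < B < D < E < F < G < J < L < M on the vertex set. Then K (dimension 2) consists of the simplices:

  0-simplices (9): A, B, D, E, F, G, J, L, M
  1-simplices (27): AB, AD, AE, AF, AJ, AM, BF, BG, BJ, BL, BM, DF, DG, DJ, DL, DM, EF, EG, EJ, EL, EM, FG, FL, GJ, GM, JL, LM
  2-simplices (18): ABF, ABM, ADJ, ADM, AEF, AEJ, BFL, BGJ, BGM, BJL, DFG, DFL, DGJ, DLM, EFG, EGM, EJL, ELM

so the chain groups are C_0 ≅ Z^9, C_1 ≅ Z^27, C_2 ≅ Z^18.

∂_1: C_1 → C_0 sends each edge [p,q] (with p < q) to q − p.
As a 9×27 matrix over Z this has rank 8, with invariant factors (1,1,1,1,1,1,1,1).

Boundary ∂_2: C_2 → C_1 sends each 2-simplex [p,q,r] to [q,r] − [p,r] + [p,q]. For instance
  ∂ADJ = DJ − AJ + AD,
  ∂DFG = FG − DG + DF.
This gives a 27×18 integer matrix of rank 17; reducing to Smith normal form yields diagonal entries (1,1,1,1,1,1,1,1,1,1,1,1,1,1,1,1,1).

Now H_k = ker ∂_k / im ∂_{k+1}, so:

  H_0: rank C_0 − rank ∂_1 = 9 − 8 = 1, and the invariant factors of ∂_1 are all 1, so H_0 ≅ Z.
  H_1: rank ker ∂_1 − rank ∂_2 = (27 − 8) − 17 = 2, and the invariant factors of ∂_2 are all 1, so H_1 ≅ Z^2.
  H_2: rank ker ∂_2 − rank ∂_3 = (18 − 17) − 0 = 1, and there is no ∂_3, so H_2 ≅ Z.

Hence the Betti numbers are b_0 = 1, b_1 = 2, b_2 = 1.

b_0 = 1, b_1 = 2, b_2 = 1.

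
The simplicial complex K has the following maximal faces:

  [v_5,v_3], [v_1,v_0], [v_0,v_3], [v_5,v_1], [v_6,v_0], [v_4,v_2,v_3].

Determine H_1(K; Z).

H_1 = Z.

Take the total order v_0 < v_1 < v_2 < v_3 < v_4 < v_5 < v_6 on the vertex set. Then K (dimension 2) consists of the simplices:

  0-simplices (7): [v_0], [v_1], [v_2], [v_3], [v_4], [v_5], [v_6]
  1-simplices (8): [v_0,v_1], [v_0,v_3], [v_0,v_6], [v_1,v_5], [v_2,v_3], [v_2,v_4], [v_3,v_4], [v_3,v_5]
  2-simplices (1): [v_2,v_3,v_4]

so the chain groups are C_0 ≅ Z^7, C_1 ≅ Z^8, C_2 ≅ Z^1.

The boundary map ∂_1: C_1 → C_0 maps an edge to its endpoints' difference, ∂[p,q] = q − p.
This gives a 7×8 integer matrix of rank 6; reducing to Smith normal form yields diagonal entries (1,1,1,1,1,1).

∂_2: C_2 → C_1 acts by ∂[p,q,r] = [q,r] − [p,r] + [p,q]. For instance
  ∂[v_2,v_3,v_4] = [v_3,v_4] − [v_2,v_4] + [v_2,v_3].
This gives a 8×1 integer matrix of rank 1; reducing to Smith normal form yields diagonal entries (1).

Reading off H_k = ker ∂_k / im ∂_{k+1}:

  H_1: rank ker ∂_1 − rank ∂_2 = (8 − 6) − 1 = 1, and the invariant factors of ∂_2 are all 1, so H_1 ≅ Z.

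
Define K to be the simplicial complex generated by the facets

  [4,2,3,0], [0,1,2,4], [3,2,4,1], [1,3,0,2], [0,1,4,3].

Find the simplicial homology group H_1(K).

H_1 = 0.

Fix the vertex order 0 < 1 < 2 < 3 < 4 and write every simplex with vertices in increasing order. Then dim K = 3 and the simplices of K are:

  0-simplices (5): [0], [1], [2], [3], [4]
  1-simplices (10): [0,1], [0,2], [0,3], [0,4], [1,2], [1,3], [1,4], [2,3], [2,4], [3,4]
  2-simplices (10): [0,1,2], [0,1,3], [0,1,4], [0,2,3], [0,2,4], [0,3,4], [1,2,3], [1,2,4], [1,3,4], [2,3,4]
  3-simplices (5): [0,1,2,3], [0,1,2,4], [0,1,3,4], [0,2,3,4], [1,2,3,4]

so the chain groups are C_0 ≅ Z^5, C_1 ≅ Z^10, C_2 ≅ Z^10, C_3 ≅ Z^5.

Boundary ∂_1: C_1 → C_0 maps an edge to its endpoints' difference, ∂[p,q] = q − p. For instance
  ∂[2,4] = [4] − [2].
This gives a 5×10 integer matrix of rank 4; reducing to Smith normal form yields diagonal entries (1,1,1,1).

The boundary map ∂_2: C_2 → C_1 sends each 2-simplex [p,q,r] to [q,r] − [p,r] + [p,q]. For instance
  ∂[2,3,4] = [3,4] − [2,4] + [2,3],
  ∂[0,3,4] = [3,4] − [0,4] + [0,3].
This gives a 10×10 integer matrix of rank 6; reducing to Smith normal form yields diagonal entries (1,1,1,1,1,1).

Boundary ∂_3: C_3 → C_2 sends each 3-simplex σ to the alternating sum Σ_i (−1)^i (σ with its i-th vertex removed). For instance
  ∂[0,2,3,4] = [2,3,4] − [0,3,4] + [0,2,4] − [0,2,3],
  ∂[0,1,3,4] = [1,3,4] − [0,3,4] + [0,1,4] − [0,1,3].
This gives a 10×5 integer matrix of rank 4; reducing to Smith normal form yields diagonal entries (1,1,1,1).

Computing H_k = (kernel of ∂_k) / (image of ∂_{k+1}):

  H_1: rank ker ∂_1 − rank ∂_2 = (10 − 4) − 6 = 0, and the invariant factors of ∂_2 are all 1, so H_1 ≅ 0.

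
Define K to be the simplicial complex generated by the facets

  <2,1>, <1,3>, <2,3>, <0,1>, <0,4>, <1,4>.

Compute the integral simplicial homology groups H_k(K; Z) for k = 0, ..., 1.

Take the total order 0 < 1 < 2 < 3 < 4 on the vertex set. Then K (dimension 1) consists of the simplices:

  0-simplices (5): [0], [1], [2], [3], [4]
  1-simplices (6): [0,1], [0,4], [1,2], [1,3], [1,4], [2,3]

so the chain groups are C_0 ≅ Z^5, C_1 ≅ Z^6.

Boundary ∂_1: C_1 → C_0 is given by ∂[p,q] = [q] − [p].
This gives a 5×6 integer matrix of rank 4; reducing to Smith normal form yields diagonal entries (1,1,1,1).

Reading off H_k = ker ∂_k / im ∂_{k+1}:

  H_0: rank C_0 − rank ∂_1 = 5 − 4 = 1, and the invariant factors of ∂_1 are all 1, so H_0 ≅ Z.
  H_1: rank ker ∂_1 − rank ∂_2 = (6 − 4) − 0 = 2, and there is no ∂_2, so H_1 ≅ Z^2.

As a check, the Euler characteristic is 5 − 6 = -1, which agrees with 1 − 2 = -1.

H_0 ≅ Z,  H_1 ≅ Z^2.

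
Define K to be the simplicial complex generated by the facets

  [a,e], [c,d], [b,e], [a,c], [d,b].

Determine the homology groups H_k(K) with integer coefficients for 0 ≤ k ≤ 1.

H_0 ≅ Z,  H_1 ≅ Z.

Take the total order a < b < c < d < e on the vertex set. Then K (dimension 1) consists of the simplices:

  0-simplices (5): a, b, c, d, e
  1-simplices (5): ac, ae, bd, be, cd

giving chain groups C_0 ≅ Z^5, C_1 ≅ Z^5.

∂_1: C_1 → C_0 sends each edge [p,q] (with p < q) to q − p. For instance
  ∂cd = d − c.
This gives a 5×5 integer matrix of rank 4; reducing to Smith normal form yields diagonal entries (1,1,1,1).

Now H_k = ker ∂_k / im ∂_{k+1}, so:

  H_0: rank C_0 − rank ∂_1 = 5 − 4 = 1, and the invariant factors of ∂_1 are all 1, so H_0 = Z.
  H_1: rank ker ∂_1 − rank ∂_2 = (5 − 4) − 0 = 1, and there is no ∂_2, so H_1 = Z.

(K is a triangulation of the circle S^1.)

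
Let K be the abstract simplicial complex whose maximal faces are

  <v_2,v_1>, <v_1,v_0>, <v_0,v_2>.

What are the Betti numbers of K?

b_0 = 1, b_1 = 1.

Take the total order v_0 < v_1 < v_2 on the vertex set. Then K (dimension 1) consists of the simplices:

  0-simplices (3): [v_0], [v_1], [v_2]
  1-simplices (3): [v_0,v_1], [v_0,v_2], [v_1,v_2]

so the chain groups are C_0 ≅ Z^3, C_1 ≅ Z^3.

Boundary ∂_1: C_1 → C_0 sends each edge [p,q] (with p < q) to q − p. For instance
  ∂[v_0,v_1] = [v_1] − [v_0].
The resulting 3×3 matrix has rank 2, and its Smith normal form has invariant factors (1,1).

Now H_k = ker ∂_k / im ∂_{k+1}, so:

  H_0: rank C_0 − rank ∂_1 = 3 − 2 = 1, and the invariant factors of ∂_1 are all 1, so H_0 ≅ Z.
  H_1: rank ker ∂_1 − rank ∂_2 = (3 − 2) − 0 = 1, and there is no ∂_2, so H_1 ≅ Z.

(K is a triangulation of the circle S^1.)

Hence the Betti numbers are b_0 = 1, b_1 = 1.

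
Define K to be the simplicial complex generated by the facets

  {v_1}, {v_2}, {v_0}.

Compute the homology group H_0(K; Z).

K has 3 vertices.
rank ∂_0 = 0, rank ∂_1 = 0 ⇒ b_0 = 3 − 0 − 0 = 3. So H_0 ≅ Z^3.

H_0 ≅ Z^3.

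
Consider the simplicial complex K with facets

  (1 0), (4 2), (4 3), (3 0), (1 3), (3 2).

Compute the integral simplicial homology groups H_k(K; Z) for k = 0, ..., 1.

H_0 = Z,  H_1 = Z^2.

Order the vertices as 0 < 1 < 2 < 3 < 4. Listing each simplex with vertices in this order, K has dimension 1 with simplices:

  0-simplices (5): [0], [1], [2], [3], [4]
  1-simplices (6): [0,1], [0,3], [1,3], [2,3], [2,4], [3,4]

Hence C_0 ≅ Z^5, C_1 ≅ Z^6.

The boundary map ∂_1: C_1 → C_0 sends each edge [p,q] (with p < q) to q − p. For instance
  ∂[0,3] = [3] − [0].
This gives a 5×6 integer matrix of rank 4; reducing to Smith normal form yields diagonal entries (1,1,1,1).

Reading off H_k = ker ∂_k / im ∂_{k+1}:

  H_0: rank C_0 − rank ∂_1 = 5 − 4 = 1, and the invariant factors of ∂_1 are all 1, so H_0 = Z.
  H_1: rank ker ∂_1 − rank ∂_2 = (6 − 4) − 0 = 2, and there is no ∂_2, so H_1 = Z^2.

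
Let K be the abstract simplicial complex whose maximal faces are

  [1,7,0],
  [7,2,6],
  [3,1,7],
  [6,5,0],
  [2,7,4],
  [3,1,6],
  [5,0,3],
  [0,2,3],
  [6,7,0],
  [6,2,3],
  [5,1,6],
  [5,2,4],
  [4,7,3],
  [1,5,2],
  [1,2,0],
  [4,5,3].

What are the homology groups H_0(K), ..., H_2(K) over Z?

We work with the vertex ordering 0 < 1 < 2 < 3 < 4 < 5 < 6 < 7. The simplices of K, each written with vertices in increasing order, are:

  0-simplices (8): [0], [1], [2], [3], [4], [5], [6], [7]
  1-simplices (24): (24 of them)
  2-simplices (16): [0,1,2], [0,1,7], [0,2,3], [0,3,5], [0,5,6], [0,6,7], [1,2,5], [1,3,6], [1,3,7], [1,5,6], [2,3,6], [2,4,5], [2,4,7], [2,6,7], [3,4,5], [3,4,7]

so the chain groups are C_0 ≅ Z^8, C_1 ≅ Z^24, C_2 ≅ Z^16.

Boundary ∂_1: C_1 → C_0 sends each edge [p,q] (with p < q) to q − p. For instance
  ∂[5,6] = [6] − [5].
This gives a 8×24 integer matrix of rank 7; reducing to Smith normal form yields diagonal entries (1,1,1,1,1,1,1).

∂_2: C_2 → C_1 sends each 2-simplex [p,q,r] to [q,r] − [p,r] + [p,q]. For instance
  ∂[0,5,6] = [5,6] − [0,6] + [0,5],
  ∂[0,6,7] = [6,7] − [0,7] + [0,6].
As a 24×16 matrix over Z this has rank 15, with invariant factors (1,1,1,1,1,1,1,1,1,1,1,1,1,1,1).

Computing H_k = (kernel of ∂_k) / (image of ∂_{k+1}):

  H_0: rank C_0 − rank ∂_1 = 8 − 7 = 1, and the invariant factors of ∂_1 are all 1, so H_0 ≅ Z.
  H_1: rank ker ∂_1 − rank ∂_2 = (24 − 7) − 15 = 2, and the invariant factors of ∂_2 are all 1, so H_1 ≅ Z^2.
  H_2: rank ker ∂_2 − rank ∂_3 = (16 − 15) − 0 = 1, and there is no ∂_3, so H_2 ≅ Z.

H_0 ≅ Z,  H_1 ≅ Z^2,  H_2 ≅ Z.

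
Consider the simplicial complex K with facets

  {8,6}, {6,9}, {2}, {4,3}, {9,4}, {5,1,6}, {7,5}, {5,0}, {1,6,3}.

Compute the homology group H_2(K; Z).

Take the total order 0 < 1 < 2 < 3 < 4 < 5 < 6 < 7 < 8 < 9 on the vertex set. Then K (dimension 2) consists of the simplices:

  0-simplices (10): [0], [1], [2], [3], [4], [5], [6], [7], [8], [9]
  1-simplices (11): [0,5], [1,3], [1,5], [1,6], [3,4], [3,6], [4,9], [5,6], [5,7], [6,8], [6,9]
  2-simplices (2): [1,3,6], [1,5,6]

giving chain groups C_0 ≅ Z^10, C_1 ≅ Z^11, C_2 ≅ Z^2.

Boundary ∂_1: C_1 → C_0 maps an edge to its endpoints' difference, ∂[p,q] = q − p. For instance
  ∂[1,6] = [6] − [1].
As a 10×11 matrix over Z this has rank 8, with invariant factors (1,1,1,1,1,1,1,1).

The boundary map ∂_2: C_2 → C_1 sends each 2-simplex [p,q,r] to [q,r] − [p,r] + [p,q]. For instance
  ∂[1,5,6] = [5,6] − [1,6] + [1,5],
  ∂[1,3,6] = [3,6] − [1,6] + [1,3].
The 11×2 boundary matrix has rank 2 and Smith normal form diag(1,1).

Now H_k = ker ∂_k / im ∂_{k+1}, so:

  H_2: rank ker ∂_2 − rank ∂_3 = (2 − 2) − 0 = 0, and there is no ∂_3, so H_2 ≅ 0.

H_2 = 0.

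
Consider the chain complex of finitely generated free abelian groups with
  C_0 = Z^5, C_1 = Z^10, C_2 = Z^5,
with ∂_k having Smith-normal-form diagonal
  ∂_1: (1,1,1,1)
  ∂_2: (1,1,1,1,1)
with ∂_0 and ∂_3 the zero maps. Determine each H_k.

H_0 ≅ Z,  H_1 ≅ Z,  H_2 = 0.

H_0: b_0 = 5 − 0 − 4 = 1; torsion from ∂_1 factors > 1: none. So H_0 ≅ Z.
H_1: b_1 = 10 − 4 − 5 = 1; torsion from ∂_2 factors > 1: none. So H_1 ≅ Z.
H_2: b_2 = 5 − 5 − 0 = 0; torsion from ∂_3 factors > 1: none. So H_2 ≅ 0.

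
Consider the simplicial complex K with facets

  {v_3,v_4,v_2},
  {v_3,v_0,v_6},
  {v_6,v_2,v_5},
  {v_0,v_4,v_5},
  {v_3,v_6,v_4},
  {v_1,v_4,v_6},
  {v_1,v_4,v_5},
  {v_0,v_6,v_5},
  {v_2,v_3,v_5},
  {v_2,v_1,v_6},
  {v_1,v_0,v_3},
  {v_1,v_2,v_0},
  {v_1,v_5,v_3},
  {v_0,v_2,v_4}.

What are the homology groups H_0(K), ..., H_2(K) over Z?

Fix the vertex order v_0 < v_1 < v_2 < v_3 < v_4 < v_5 < v_6 and write every simplex with vertices in increasing order. Then dim K = 2 and the simplices of K are:

  0-simplices (7): [v_0], [v_1], [v_2], [v_3], [v_4], [v_5], [v_6]
  1-simplices (21): (21 of them)
  2-simplices (14): (14 of them)

so the chain groups are C_0 ≅ Z^7, C_1 ≅ Z^21, C_2 ≅ Z^14.

The boundary map ∂_1: C_1 → C_0 sends each edge [p,q] (with p < q) to q − p. For instance
  ∂[v_2,v_6] = [v_6] − [v_2].
The 7×21 boundary matrix has rank 6 and Smith normal form diag(1,1,1,1,1,1).

The boundary map ∂_2: C_2 → C_1 acts by ∂[p,q,r] = [q,r] − [p,r] + [p,q]. For instance
  ∂[v_1,v_3,v_5] = [v_3,v_5] − [v_1,v_5] + [v_1,v_3],
  ∂[v_0,v_3,v_6] = [v_3,v_6] − [v_0,v_6] + [v_0,v_3].
The resulting 21×14 matrix has rank 13, and its Smith normal form has invariant factors (1,1,1,1,1,1,1,1,1,1,1,1,1).

Reading off H_k = ker ∂_k / im ∂_{k+1}:

  H_0: rank C_0 − rank ∂_1 = 7 − 6 = 1, and the invariant factors of ∂_1 are all 1, so H_0 = Z.
  H_1: rank ker ∂_1 − rank ∂_2 = (21 − 6) − 13 = 2, and the invariant factors of ∂_2 are all 1, so H_1 = Z^2.
  H_2: rank ker ∂_2 − rank ∂_3 = (14 − 13) − 0 = 1, and there is no ∂_3, so H_2 = Z.

H_0 ≅ Z,  H_1 ≅ Z^2,  H_2 ≅ Z.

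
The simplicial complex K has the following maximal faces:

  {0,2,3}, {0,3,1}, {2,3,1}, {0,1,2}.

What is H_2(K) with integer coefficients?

Order the vertices as 0 < 1 < 2 < 3. Listing each simplex with vertices in this order, K has dimension 2 with simplices:

  0-simplices (4): [0], [1], [2], [3]
  1-simplices (6): [0,1], [0,2], [0,3], [1,2], [1,3], [2,3]
  2-simplices (4): [0,1,2], [0,1,3], [0,2,3], [1,2,3]

so the chain groups are C_0 ≅ Z^4, C_1 ≅ Z^6, C_2 ≅ Z^4.

The boundary map ∂_1: C_1 → C_0 is given by ∂[p,q] = [q] − [p]. For instance
  ∂[0,3] = [3] − [0].
The resulting 4×6 matrix has rank 3, and its Smith normal form has invariant factors (1,1,1).

The boundary map ∂_2: C_2 → C_1 acts by ∂[p,q,r] = [q,r] − [p,r] + [p,q]. For instance
  ∂[0,1,2] = [1,2] − [0,2] + [0,1],
  ∂[1,2,3] = [2,3] − [1,3] + [1,2].
The resulting 6×4 matrix has rank 3, and its Smith normal form has invariant factors (1,1,1).

Computing H_k = (kernel of ∂_k) / (image of ∂_{k+1}):

  H_2: rank ker ∂_2 − rank ∂_3 = (4 − 3) − 0 = 1, and there is no ∂_3, so H_2 = Z.

H_2 ≅ Z.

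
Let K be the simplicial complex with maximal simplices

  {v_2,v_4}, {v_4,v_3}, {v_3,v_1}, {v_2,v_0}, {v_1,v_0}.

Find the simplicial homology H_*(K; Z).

Order the vertices as v_0 < v_1 < v_2 < v_3 < v_4. Listing each simplex with vertices in this order, K has dimension 1 with simplices:

  0-simplices (5): [v_0], [v_1], [v_2], [v_3], [v_4]
  1-simplices (5): [v_0,v_1], [v_0,v_2], [v_1,v_3], [v_2,v_4], [v_3,v_4]

giving chain groups C_0 ≅ Z^5, C_1 ≅ Z^5.

The boundary map ∂_1: C_1 → C_0 sends each edge [p,q] (with p < q) to q − p. For instance
  ∂[v_2,v_4] = [v_4] − [v_2].
The resulting 5×5 matrix has rank 4, and its Smith normal form has invariant factors (1,1,1,1).

Reading off H_k = ker ∂_k / im ∂_{k+1}:

  H_0: rank C_0 − rank ∂_1 = 5 − 4 = 1, and the invariant factors of ∂_1 are all 1, so H_0 = Z.
  H_1: rank ker ∂_1 − rank ∂_2 = (5 − 4) − 0 = 1, and there is no ∂_2, so H_1 = Z.

H_0 = Z,  H_1 = Z.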